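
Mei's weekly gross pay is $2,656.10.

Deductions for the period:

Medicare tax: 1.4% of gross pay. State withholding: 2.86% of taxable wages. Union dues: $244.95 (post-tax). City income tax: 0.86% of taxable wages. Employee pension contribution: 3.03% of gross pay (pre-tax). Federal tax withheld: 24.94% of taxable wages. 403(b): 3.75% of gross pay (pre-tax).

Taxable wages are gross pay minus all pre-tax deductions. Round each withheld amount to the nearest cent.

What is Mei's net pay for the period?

$1,484.26

Employee pension contribution: $2,656.10 × 0.0303 = $80.48
403(b): $2,656.10 × 0.0375 = $99.60
Pre-tax total = $80.48 + $99.60 = $180.08
Taxable wages = $2,656.10 − $180.08 = $2,476.02
Federal tax withheld: $2,476.02 × 0.2494 = $617.52
City income tax: $2,476.02 × 0.0086 = $21.29
State withholding: $2,476.02 × 0.0286 = $70.81
Medicare tax: $2,656.10 × 0.014 = $37.19
Union dues: $244.95
Total deductions = $80.48 + $99.60 + $617.52 + $21.29 + $70.81 + $37.19 + $244.95 = $1,171.84
Net pay = $2,656.10 − $1,171.84 = $1,484.26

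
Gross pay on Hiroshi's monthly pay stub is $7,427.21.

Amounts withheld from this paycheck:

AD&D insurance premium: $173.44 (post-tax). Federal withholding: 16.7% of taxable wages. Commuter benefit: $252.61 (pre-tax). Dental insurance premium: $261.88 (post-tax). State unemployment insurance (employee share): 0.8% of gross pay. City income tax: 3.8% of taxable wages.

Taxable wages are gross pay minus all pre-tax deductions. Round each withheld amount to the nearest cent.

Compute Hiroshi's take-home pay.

$5,209.07

Commuter benefit: $252.61
Taxable wages = $7,427.21 − $252.61 = $7,174.60
Federal withholding: $7,174.60 × 0.167 = $1,198.16
City income tax: $7,174.60 × 0.038 = $272.63
State unemployment insurance (employee share): $7,427.21 × 0.008 = $59.42
AD&D insurance premium: $173.44
Dental insurance premium: $261.88
Total deductions = $252.61 + $1,198.16 + $272.63 + $59.42 + $173.44 + $261.88 = $2,218.14
Net pay = $7,427.21 − $2,218.14 = $5,209.07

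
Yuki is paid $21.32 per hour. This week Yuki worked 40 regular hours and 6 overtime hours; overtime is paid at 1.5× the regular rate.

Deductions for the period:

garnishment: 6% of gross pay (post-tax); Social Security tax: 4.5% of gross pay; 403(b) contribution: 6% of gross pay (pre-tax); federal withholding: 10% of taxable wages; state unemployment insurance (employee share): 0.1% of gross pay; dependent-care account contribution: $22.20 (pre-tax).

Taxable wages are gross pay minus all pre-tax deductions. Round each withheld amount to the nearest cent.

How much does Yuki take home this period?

Regular pay: 40 × $21.32 = $852.80
Overtime pay: 6 × $21.32 × 1.5 = $191.88
Gross pay = $852.80 + $191.88 = $1,044.68
403(b) contribution: $1,044.68 × 0.06 = $62.68
Dependent-care account contribution: $22.20
Pre-tax total = $62.68 + $22.20 = $84.88
Taxable wages = $1,044.68 − $84.88 = $959.80
Federal withholding: $959.80 × 0.1 = $95.98
Social Security tax: $1,044.68 × 0.045 = $47.01
State unemployment insurance (employee share): $1,044.68 × 0.001 = $1.04
Garnishment: $1,044.68 × 0.06 = $62.68
Total deductions = $62.68 + $22.20 + $95.98 + $47.01 + $1.04 + $62.68 = $291.59
Net pay = $1,044.68 − $291.59 = $753.09

$753.09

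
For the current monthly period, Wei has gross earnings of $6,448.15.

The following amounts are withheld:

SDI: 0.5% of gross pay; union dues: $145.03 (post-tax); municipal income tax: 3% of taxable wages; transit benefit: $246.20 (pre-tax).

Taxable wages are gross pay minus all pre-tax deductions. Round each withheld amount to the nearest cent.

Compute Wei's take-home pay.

$5,838.62

Transit benefit: $246.20
Taxable wages = $6,448.15 − $246.20 = $6,201.95
Municipal income tax: $6,201.95 × 0.03 = $186.06
SDI: $6,448.15 × 0.005 = $32.24
Union dues: $145.03
Total deductions = $246.20 + $186.06 + $32.24 + $145.03 = $609.53
Net pay = $6,448.15 − $609.53 = $5,838.62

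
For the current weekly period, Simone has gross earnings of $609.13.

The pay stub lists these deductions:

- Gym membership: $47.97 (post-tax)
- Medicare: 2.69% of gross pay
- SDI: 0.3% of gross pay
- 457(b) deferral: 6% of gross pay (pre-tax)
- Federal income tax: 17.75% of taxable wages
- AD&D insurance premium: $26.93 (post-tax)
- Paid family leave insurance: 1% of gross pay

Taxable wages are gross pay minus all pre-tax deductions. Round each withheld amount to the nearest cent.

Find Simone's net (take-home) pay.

$371.74

457(b) deferral: $609.13 × 0.06 = $36.55
Taxable wages = $609.13 − $36.55 = $572.58
Federal income tax: $572.58 × 0.1775 = $101.63
Medicare: $609.13 × 0.0269 = $16.39
SDI: $609.13 × 0.003 = $1.83
Paid family leave insurance: $609.13 × 0.01 = $6.09
Gym membership: $47.97
AD&D insurance premium: $26.93
Total deductions = $36.55 + $101.63 + $16.39 + $1.83 + $6.09 + $47.97 + $26.93 = $237.39
Net pay = $609.13 − $237.39 = $371.74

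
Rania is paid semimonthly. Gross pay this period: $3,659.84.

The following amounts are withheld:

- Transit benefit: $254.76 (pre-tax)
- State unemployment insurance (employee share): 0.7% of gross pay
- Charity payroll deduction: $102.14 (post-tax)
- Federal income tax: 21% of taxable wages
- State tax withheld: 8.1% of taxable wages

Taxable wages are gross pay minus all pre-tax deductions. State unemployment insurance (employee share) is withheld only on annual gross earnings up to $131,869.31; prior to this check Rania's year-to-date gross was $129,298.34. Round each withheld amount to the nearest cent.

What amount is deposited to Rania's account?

Transit benefit: $254.76
Taxable wages = $3,659.84 − $254.76 = $3,405.08
Federal income tax: $3,405.08 × 0.21 = $715.07
State tax withheld: $3,405.08 × 0.081 = $275.81
State unemployment insurance (employee share): only $131,869.31 − $129,298.34 = $2,570.97 of this check is subject → $2,570.97 × 0.007 = $18.00
Charity payroll deduction: $102.14
Total deductions = $254.76 + $715.07 + $275.81 + $18.00 + $102.14 = $1,365.78
Net pay = $3,659.84 − $1,365.78 = $2,294.06

$2,294.06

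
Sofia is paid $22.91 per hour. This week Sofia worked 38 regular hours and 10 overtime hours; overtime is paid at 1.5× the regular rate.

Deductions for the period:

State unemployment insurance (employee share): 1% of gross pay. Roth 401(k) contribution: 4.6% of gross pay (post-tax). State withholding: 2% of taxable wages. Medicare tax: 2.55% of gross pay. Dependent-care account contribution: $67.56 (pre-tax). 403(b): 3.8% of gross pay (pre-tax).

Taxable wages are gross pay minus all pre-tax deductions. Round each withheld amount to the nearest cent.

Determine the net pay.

Regular pay: 38 × $22.91 = $870.58
Overtime pay: 10 × $22.91 × 1.5 = $343.65
Gross pay = $870.58 + $343.65 = $1214.23
Dependent-care account contribution: $67.56
403(b): $1214.23 × 0.038 = $46.14
Pre-tax total = $67.56 + $46.14 = $113.70
Taxable wages = $1214.23 − $113.70 = $1100.53
State withholding: $1100.53 × 0.02 = $22.01
State unemployment insurance (employee share): $1214.23 × 0.01 = $12.14
Medicare tax: $1214.23 × 0.0255 = $30.96
Roth 401(k) contribution: $1214.23 × 0.046 = $55.85
Total deductions = $67.56 + $46.14 + $22.01 + $12.14 + $30.96 + $55.85 = $234.66
Net pay = $1214.23 − $234.66 = $979.57

$979.57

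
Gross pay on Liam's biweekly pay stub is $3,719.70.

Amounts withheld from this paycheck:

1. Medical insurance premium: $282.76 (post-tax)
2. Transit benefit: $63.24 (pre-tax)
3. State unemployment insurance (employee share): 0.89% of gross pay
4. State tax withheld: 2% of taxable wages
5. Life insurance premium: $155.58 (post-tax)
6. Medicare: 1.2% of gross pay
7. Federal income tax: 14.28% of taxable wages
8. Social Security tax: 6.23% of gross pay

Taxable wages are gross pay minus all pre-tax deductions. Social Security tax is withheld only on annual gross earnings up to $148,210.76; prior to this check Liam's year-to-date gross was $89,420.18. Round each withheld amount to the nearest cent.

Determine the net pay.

$2,313.36

Transit benefit: $63.24
Taxable wages = $3,719.70 − $63.24 = $3,656.46
Federal income tax: $3,656.46 × 0.1428 = $522.14
State tax withheld: $3,656.46 × 0.02 = $73.13
State unemployment insurance (employee share): $3,719.70 × 0.0089 = $33.11
Social Security tax: cap not yet reached, full $3,719.70 is subject → $3,719.70 × 0.0623 = $231.74
Medicare: $3,719.70 × 0.012 = $44.64
Medical insurance premium: $282.76
Life insurance premium: $155.58
Total deductions = $63.24 + $522.14 + $73.13 + $33.11 + $231.74 + $44.64 + $282.76 + $155.58 = $1,406.34
Net pay = $3,719.70 − $1,406.34 = $2,313.36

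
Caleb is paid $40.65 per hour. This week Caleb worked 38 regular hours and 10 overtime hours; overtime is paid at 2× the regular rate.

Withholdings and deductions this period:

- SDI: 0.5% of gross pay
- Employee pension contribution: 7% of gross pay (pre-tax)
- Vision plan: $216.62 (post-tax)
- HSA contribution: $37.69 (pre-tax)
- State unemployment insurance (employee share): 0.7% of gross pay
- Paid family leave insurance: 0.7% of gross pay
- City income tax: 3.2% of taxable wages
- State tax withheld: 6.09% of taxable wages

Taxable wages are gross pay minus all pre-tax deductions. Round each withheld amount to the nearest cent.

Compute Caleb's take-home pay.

$1,693.36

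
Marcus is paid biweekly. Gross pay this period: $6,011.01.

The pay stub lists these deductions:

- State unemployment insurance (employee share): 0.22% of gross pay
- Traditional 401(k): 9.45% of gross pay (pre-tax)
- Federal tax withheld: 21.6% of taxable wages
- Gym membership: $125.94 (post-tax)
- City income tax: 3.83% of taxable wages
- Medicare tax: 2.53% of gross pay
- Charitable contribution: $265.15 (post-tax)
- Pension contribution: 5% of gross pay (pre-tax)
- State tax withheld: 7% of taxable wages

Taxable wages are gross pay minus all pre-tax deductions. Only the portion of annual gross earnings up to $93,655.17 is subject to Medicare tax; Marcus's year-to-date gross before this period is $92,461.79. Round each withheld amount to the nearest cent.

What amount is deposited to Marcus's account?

$3,040.24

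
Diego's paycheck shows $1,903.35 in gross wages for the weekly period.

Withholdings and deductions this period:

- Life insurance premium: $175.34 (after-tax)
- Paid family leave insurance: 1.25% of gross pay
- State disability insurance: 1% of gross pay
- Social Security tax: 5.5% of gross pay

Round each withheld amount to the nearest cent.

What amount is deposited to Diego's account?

$1,580.51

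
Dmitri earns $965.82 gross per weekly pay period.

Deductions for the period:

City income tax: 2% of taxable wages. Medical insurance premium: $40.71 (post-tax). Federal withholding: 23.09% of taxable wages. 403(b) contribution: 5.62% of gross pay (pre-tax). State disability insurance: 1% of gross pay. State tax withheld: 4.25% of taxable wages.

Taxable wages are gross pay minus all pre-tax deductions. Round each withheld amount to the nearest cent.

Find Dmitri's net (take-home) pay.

403(b) contribution: $965.82 × 0.0562 = $54.28
Taxable wages = $965.82 − $54.28 = $911.54
Federal withholding: $911.54 × 0.2309 = $210.47
City income tax: $911.54 × 0.02 = $18.23
State tax withheld: $911.54 × 0.0425 = $38.74
State disability insurance: $965.82 × 0.01 = $9.66
Medical insurance premium: $40.71
Total deductions = $54.28 + $210.47 + $18.23 + $38.74 + $9.66 + $40.71 = $372.09
Net pay = $965.82 − $372.09 = $593.73

$593.73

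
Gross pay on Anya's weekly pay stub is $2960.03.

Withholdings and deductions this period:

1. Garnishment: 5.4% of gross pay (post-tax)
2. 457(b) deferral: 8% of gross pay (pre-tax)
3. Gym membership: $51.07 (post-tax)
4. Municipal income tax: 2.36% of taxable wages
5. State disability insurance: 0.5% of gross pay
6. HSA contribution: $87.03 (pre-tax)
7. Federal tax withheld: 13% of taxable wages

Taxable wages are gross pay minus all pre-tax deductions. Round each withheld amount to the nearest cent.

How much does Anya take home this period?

457(b) deferral: $2960.03 × 0.08 = $236.80
HSA contribution: $87.03
Pre-tax total = $236.80 + $87.03 = $323.83
Taxable wages = $2960.03 − $323.83 = $2636.20
Federal tax withheld: $2636.20 × 0.13 = $342.71
Municipal income tax: $2636.20 × 0.0236 = $62.21
State disability insurance: $2960.03 × 0.005 = $14.80
Garnishment: $2960.03 × 0.054 = $159.84
Gym membership: $51.07
Total deductions = $236.80 + $87.03 + $342.71 + $62.21 + $14.80 + $159.84 + $51.07 = $954.46
Net pay = $2960.03 − $954.46 = $2005.57

$2005.57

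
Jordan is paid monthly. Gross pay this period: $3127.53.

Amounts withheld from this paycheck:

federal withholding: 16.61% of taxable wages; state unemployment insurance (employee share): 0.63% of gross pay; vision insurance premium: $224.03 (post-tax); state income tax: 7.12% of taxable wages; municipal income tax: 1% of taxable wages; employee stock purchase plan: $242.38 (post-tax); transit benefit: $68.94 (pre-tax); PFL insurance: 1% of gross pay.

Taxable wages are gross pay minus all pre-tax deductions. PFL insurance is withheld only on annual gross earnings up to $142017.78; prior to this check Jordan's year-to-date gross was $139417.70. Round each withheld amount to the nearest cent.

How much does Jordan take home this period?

$1790.09

Transit benefit: $68.94
Taxable wages = $3127.53 − $68.94 = $3058.59
State income tax: $3058.59 × 0.0712 = $217.77
Municipal income tax: $3058.59 × 0.01 = $30.59
Federal withholding: $3058.59 × 0.1661 = $508.03
State unemployment insurance (employee share): $3127.53 × 0.0063 = $19.70
PFL insurance: only $142017.78 − $139417.70 = $2600.08 of this check is subject → $2600.08 × 0.01 = $26.00
Vision insurance premium: $224.03
Employee stock purchase plan: $242.38
Total deductions = $68.94 + $217.77 + $30.59 + $508.03 + $19.70 + $26.00 + $224.03 + $242.38 = $1337.44
Net pay = $3127.53 − $1337.44 = $1790.09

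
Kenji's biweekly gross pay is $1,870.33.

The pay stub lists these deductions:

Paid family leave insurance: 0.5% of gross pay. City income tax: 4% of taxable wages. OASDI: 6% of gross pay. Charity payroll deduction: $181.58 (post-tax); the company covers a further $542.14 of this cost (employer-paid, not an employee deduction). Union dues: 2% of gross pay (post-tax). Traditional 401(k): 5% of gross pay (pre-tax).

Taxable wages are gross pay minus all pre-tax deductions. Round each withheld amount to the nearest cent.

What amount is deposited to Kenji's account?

Traditional 401(k): $1,870.33 × 0.05 = $93.52
Taxable wages = $1,870.33 − $93.52 = $1,776.81
City income tax: $1,776.81 × 0.04 = $71.07
Paid family leave insurance: $1,870.33 × 0.005 = $9.35
OASDI: $1,870.33 × 0.06 = $112.22
Charity payroll deduction: $181.58
Union dues: $1,870.33 × 0.02 = $37.41
(Employer's $542.14 toward charity payroll deduction is not withheld from the employee.)
Total deductions = $93.52 + $71.07 + $9.35 + $112.22 + $181.58 + $37.41 = $505.15
Net pay = $1,870.33 − $505.15 = $1,365.18

$1,365.18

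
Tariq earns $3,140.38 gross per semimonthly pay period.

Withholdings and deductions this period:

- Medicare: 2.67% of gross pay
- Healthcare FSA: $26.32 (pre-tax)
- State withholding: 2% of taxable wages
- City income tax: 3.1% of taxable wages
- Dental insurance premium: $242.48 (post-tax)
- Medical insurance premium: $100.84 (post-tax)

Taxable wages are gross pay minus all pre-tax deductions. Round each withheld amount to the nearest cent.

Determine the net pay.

$2,528.07

Healthcare FSA: $26.32
Taxable wages = $3,140.38 − $26.32 = $3,114.06
State withholding: $3,114.06 × 0.02 = $62.28
City income tax: $3,114.06 × 0.031 = $96.54
Medicare: $3,140.38 × 0.0267 = $83.85
Medical insurance premium: $100.84
Dental insurance premium: $242.48
Total deductions = $26.32 + $62.28 + $96.54 + $83.85 + $100.84 + $242.48 = $612.31
Net pay = $3,140.38 − $612.31 = $2,528.07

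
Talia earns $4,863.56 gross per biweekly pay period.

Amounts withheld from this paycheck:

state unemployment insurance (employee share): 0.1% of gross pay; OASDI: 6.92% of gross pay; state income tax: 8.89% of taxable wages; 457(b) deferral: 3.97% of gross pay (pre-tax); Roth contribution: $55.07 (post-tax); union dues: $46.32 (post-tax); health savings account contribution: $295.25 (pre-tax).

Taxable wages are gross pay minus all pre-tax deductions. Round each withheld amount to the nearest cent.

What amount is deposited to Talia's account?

Health savings account contribution: $295.25
457(b) deferral: $4,863.56 × 0.0397 = $193.08
Pre-tax total = $295.25 + $193.08 = $488.33
Taxable wages = $4,863.56 − $488.33 = $4,375.23
State income tax: $4,375.23 × 0.0889 = $388.96
OASDI: $4,863.56 × 0.0692 = $336.56
State unemployment insurance (employee share): $4,863.56 × 0.001 = $4.86
Roth contribution: $55.07
Union dues: $46.32
Total deductions = $295.25 + $193.08 + $388.96 + $336.56 + $4.86 + $55.07 + $46.32 = $1,320.10
Net pay = $4,863.56 − $1,320.10 = $3,543.46

$3,543.46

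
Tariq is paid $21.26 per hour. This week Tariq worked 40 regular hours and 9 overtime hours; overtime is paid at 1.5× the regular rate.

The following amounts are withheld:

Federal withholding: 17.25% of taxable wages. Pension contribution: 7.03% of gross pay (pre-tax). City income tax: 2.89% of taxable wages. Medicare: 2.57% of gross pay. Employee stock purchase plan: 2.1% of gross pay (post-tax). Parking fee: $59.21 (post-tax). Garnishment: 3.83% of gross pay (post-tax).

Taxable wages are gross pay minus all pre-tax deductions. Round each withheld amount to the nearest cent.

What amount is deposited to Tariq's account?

Regular pay: 40 × $21.26 = $850.40
Overtime pay: 9 × $21.26 × 1.5 = $287.01
Gross pay = $850.40 + $287.01 = $1,137.41
Pension contribution: $1,137.41 × 0.0703 = $79.96
Taxable wages = $1,137.41 − $79.96 = $1,057.45
City income tax: $1,057.45 × 0.0289 = $30.56
Federal withholding: $1,057.45 × 0.1725 = $182.41
Medicare: $1,137.41 × 0.0257 = $29.23
Garnishment: $1,137.41 × 0.0383 = $43.56
Parking fee: $59.21
Employee stock purchase plan: $1,137.41 × 0.021 = $23.89
Total deductions = $79.96 + $30.56 + $182.41 + $29.23 + $43.56 + $59.21 + $23.89 = $448.82
Net pay = $1,137.41 − $448.82 = $688.59

$688.59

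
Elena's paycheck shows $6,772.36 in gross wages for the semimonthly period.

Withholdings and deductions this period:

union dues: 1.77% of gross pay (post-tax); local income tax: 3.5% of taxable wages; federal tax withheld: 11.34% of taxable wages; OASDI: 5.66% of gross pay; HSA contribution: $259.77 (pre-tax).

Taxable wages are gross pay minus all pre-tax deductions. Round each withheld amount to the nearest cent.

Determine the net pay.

$5,042.93

HSA contribution: $259.77
Taxable wages = $6,772.36 − $259.77 = $6,512.59
Local income tax: $6,512.59 × 0.035 = $227.94
Federal tax withheld: $6,512.59 × 0.1134 = $738.53
OASDI: $6,772.36 × 0.0566 = $383.32
Union dues: $6,772.36 × 0.0177 = $119.87
Total deductions = $259.77 + $227.94 + $738.53 + $383.32 + $119.87 = $1,729.43
Net pay = $6,772.36 − $1,729.43 = $5,042.93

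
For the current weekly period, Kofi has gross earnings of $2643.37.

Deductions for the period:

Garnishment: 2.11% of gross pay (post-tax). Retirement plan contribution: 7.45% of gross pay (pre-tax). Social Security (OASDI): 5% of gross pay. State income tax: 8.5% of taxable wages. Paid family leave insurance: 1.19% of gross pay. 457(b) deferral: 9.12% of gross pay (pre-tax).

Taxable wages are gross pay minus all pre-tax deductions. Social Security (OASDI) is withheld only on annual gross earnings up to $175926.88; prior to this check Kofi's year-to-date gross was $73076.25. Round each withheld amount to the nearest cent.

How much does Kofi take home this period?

Retirement plan contribution: $2643.37 × 0.0745 = $196.93
457(b) deferral: $2643.37 × 0.0912 = $241.08
Pre-tax total = $196.93 + $241.08 = $438.01
Taxable wages = $2643.37 − $438.01 = $2205.36
State income tax: $2205.36 × 0.085 = $187.46
Paid family leave insurance: $2643.37 × 0.0119 = $31.46
Social Security (OASDI): cap not yet reached, full $2643.37 is subject → $2643.37 × 0.05 = $132.17
Garnishment: $2643.37 × 0.0211 = $55.78
Total deductions = $196.93 + $241.08 + $187.46 + $31.46 + $132.17 + $55.78 = $844.88
Net pay = $2643.37 − $844.88 = $1798.49

$1798.49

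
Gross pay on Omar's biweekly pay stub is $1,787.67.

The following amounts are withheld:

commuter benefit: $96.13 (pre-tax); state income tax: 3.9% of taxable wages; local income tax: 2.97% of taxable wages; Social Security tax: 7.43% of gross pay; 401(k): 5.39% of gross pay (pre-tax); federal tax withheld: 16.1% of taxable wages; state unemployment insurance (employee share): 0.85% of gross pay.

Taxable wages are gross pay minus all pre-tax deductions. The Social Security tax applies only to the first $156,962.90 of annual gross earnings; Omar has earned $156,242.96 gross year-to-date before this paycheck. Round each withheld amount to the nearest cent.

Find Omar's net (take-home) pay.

401(k): $1,787.67 × 0.0539 = $96.36
Commuter benefit: $96.13
Pre-tax total = $96.36 + $96.13 = $192.49
Taxable wages = $1,787.67 − $192.49 = $1,595.18
Federal tax withheld: $1,595.18 × 0.161 = $256.82
Local income tax: $1,595.18 × 0.0297 = $47.38
State income tax: $1,595.18 × 0.039 = $62.21
Social Security tax: only $156,962.90 − $156,242.96 = $719.94 of this check is subject → $719.94 × 0.0743 = $53.49
State unemployment insurance (employee share): $1,787.67 × 0.0085 = $15.20
Total deductions = $96.36 + $96.13 + $256.82 + $47.38 + $62.21 + $53.49 + $15.20 = $627.59
Net pay = $1,787.67 − $627.59 = $1,160.08

$1,160.08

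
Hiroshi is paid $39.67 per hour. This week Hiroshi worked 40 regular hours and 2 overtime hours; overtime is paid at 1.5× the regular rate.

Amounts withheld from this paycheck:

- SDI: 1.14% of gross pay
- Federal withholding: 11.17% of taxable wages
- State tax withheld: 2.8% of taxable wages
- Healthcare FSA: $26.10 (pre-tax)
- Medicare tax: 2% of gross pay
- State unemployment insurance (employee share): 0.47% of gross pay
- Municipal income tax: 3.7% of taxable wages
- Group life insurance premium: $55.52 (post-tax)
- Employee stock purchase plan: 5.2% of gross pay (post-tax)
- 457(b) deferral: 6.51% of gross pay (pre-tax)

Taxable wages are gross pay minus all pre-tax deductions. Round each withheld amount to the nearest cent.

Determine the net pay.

$1,085.67

Regular pay: 40 × $39.67 = $1,586.80
Overtime pay: 2 × $39.67 × 1.5 = $119.01
Gross pay = $1,586.80 + $119.01 = $1,705.81
457(b) deferral: $1,705.81 × 0.0651 = $111.05
Healthcare FSA: $26.10
Pre-tax total = $111.05 + $26.10 = $137.15
Taxable wages = $1,705.81 − $137.15 = $1,568.66
State tax withheld: $1,568.66 × 0.028 = $43.92
Federal withholding: $1,568.66 × 0.1117 = $175.22
Municipal income tax: $1,568.66 × 0.037 = $58.04
State unemployment insurance (employee share): $1,705.81 × 0.0047 = $8.02
SDI: $1,705.81 × 0.0114 = $19.45
Medicare tax: $1,705.81 × 0.02 = $34.12
Employee stock purchase plan: $1,705.81 × 0.052 = $88.70
Group life insurance premium: $55.52
Total deductions = $111.05 + $26.10 + $43.92 + $175.22 + $58.04 + $8.02 + $19.45 + $34.12 + $88.70 + $55.52 = $620.14
Net pay = $1,705.81 − $620.14 = $1,085.67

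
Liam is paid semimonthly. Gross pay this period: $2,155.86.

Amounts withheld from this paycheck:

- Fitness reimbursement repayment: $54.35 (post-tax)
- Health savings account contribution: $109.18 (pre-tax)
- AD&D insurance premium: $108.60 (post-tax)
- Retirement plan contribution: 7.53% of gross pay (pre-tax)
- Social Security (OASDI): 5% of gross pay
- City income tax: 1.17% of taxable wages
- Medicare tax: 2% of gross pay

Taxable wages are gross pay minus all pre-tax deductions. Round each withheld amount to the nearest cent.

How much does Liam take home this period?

Retirement plan contribution: $2,155.86 × 0.0753 = $162.34
Health savings account contribution: $109.18
Pre-tax total = $162.34 + $109.18 = $271.52
Taxable wages = $2,155.86 − $271.52 = $1,884.34
City income tax: $1,884.34 × 0.0117 = $22.05
Medicare tax: $2,155.86 × 0.02 = $43.12
Social Security (OASDI): $2,155.86 × 0.05 = $107.79
Fitness reimbursement repayment: $54.35
AD&D insurance premium: $108.60
Total deductions = $162.34 + $109.18 + $22.05 + $43.12 + $107.79 + $54.35 + $108.60 = $607.43
Net pay = $2,155.86 − $607.43 = $1,548.43

$1,548.43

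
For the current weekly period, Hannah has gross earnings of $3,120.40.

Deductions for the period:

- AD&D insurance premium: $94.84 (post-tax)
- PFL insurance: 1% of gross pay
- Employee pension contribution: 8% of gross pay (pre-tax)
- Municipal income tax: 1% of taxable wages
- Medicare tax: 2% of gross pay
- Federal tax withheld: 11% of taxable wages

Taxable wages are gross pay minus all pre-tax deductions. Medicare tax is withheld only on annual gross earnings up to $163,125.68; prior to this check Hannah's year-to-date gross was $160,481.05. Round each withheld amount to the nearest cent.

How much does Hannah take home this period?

$2,347.35

Employee pension contribution: $3,120.40 × 0.08 = $249.63
Taxable wages = $3,120.40 − $249.63 = $2,870.77
Municipal income tax: $2,870.77 × 0.01 = $28.71
Federal tax withheld: $2,870.77 × 0.11 = $315.78
Medicare tax: only $163,125.68 − $160,481.05 = $2,644.63 of this check is subject → $2,644.63 × 0.02 = $52.89
PFL insurance: $3,120.40 × 0.01 = $31.20
AD&D insurance premium: $94.84
Total deductions = $249.63 + $28.71 + $315.78 + $52.89 + $31.20 + $94.84 = $773.05
Net pay = $3,120.40 − $773.05 = $2,347.35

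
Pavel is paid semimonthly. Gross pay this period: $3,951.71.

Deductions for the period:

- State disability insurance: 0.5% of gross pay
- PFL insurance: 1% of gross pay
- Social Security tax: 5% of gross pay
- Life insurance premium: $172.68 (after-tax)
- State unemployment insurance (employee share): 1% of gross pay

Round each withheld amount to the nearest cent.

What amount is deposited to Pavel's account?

$3,482.64

Social Security tax: $3,951.71 × 0.05 = $197.59
PFL insurance: $3,951.71 × 0.01 = $39.52
State unemployment insurance (employee share): $3,951.71 × 0.01 = $39.52
State disability insurance: $3,951.71 × 0.005 = $19.76
Life insurance premium: $172.68
Total deductions = $197.59 + $39.52 + $39.52 + $19.76 + $172.68 = $469.07
Net pay = $3,951.71 − $469.07 = $3,482.64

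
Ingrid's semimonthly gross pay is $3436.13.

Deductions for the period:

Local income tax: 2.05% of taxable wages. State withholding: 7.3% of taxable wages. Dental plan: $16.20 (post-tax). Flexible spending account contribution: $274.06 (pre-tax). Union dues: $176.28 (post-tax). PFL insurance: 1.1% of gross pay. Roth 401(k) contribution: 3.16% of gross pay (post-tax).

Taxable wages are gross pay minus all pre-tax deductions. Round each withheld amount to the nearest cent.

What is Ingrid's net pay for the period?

Flexible spending account contribution: $274.06
Taxable wages = $3436.13 − $274.06 = $3162.07
Local income tax: $3162.07 × 0.0205 = $64.82
State withholding: $3162.07 × 0.073 = $230.83
PFL insurance: $3436.13 × 0.011 = $37.80
Roth 401(k) contribution: $3436.13 × 0.0316 = $108.58
Dental plan: $16.20
Union dues: $176.28
Total deductions = $274.06 + $64.82 + $230.83 + $37.80 + $108.58 + $16.20 + $176.28 = $908.57
Net pay = $3436.13 − $908.57 = $2527.56

$2527.56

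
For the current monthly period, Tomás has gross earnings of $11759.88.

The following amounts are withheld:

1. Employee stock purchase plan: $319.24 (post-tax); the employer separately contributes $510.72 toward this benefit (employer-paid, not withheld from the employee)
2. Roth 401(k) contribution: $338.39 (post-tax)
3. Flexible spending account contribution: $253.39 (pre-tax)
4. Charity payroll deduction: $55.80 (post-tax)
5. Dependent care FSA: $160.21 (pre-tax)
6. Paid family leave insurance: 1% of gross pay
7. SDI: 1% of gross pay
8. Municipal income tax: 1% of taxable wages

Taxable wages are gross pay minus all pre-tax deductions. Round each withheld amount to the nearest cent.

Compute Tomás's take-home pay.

Flexible spending account contribution: $253.39
Dependent care FSA: $160.21
Pre-tax total = $253.39 + $160.21 = $413.60
Taxable wages = $11759.88 − $413.60 = $11346.28
Municipal income tax: $11346.28 × 0.01 = $113.46
SDI: $11759.88 × 0.01 = $117.60
Paid family leave insurance: $11759.88 × 0.01 = $117.60
Employee stock purchase plan: $319.24
Roth 401(k) contribution: $338.39
Charity payroll deduction: $55.80
(Employer's $510.72 toward employee stock purchase plan is not withheld from the employee.)
Total deductions = $253.39 + $160.21 + $113.46 + $117.60 + $117.60 + $319.24 + $338.39 + $55.80 = $1475.69
Net pay = $11759.88 − $1475.69 = $10284.19

$10284.19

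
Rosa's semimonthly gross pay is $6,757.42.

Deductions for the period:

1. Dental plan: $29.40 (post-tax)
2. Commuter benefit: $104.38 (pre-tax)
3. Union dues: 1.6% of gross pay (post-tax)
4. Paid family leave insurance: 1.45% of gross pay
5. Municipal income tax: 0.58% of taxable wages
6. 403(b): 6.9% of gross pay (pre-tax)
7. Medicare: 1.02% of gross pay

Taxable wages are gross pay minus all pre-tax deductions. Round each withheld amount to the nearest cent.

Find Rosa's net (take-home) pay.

$5,846.47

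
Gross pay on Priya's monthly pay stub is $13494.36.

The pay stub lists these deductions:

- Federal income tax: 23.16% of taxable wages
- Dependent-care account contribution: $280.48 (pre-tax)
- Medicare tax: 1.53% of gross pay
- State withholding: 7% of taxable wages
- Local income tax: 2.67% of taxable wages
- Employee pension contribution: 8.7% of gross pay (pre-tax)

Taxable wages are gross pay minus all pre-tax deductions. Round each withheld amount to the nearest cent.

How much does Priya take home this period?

Employee pension contribution: $13494.36 × 0.087 = $1174.01
Dependent-care account contribution: $280.48
Pre-tax total = $1174.01 + $280.48 = $1454.49
Taxable wages = $13494.36 − $1454.49 = $12039.87
Local income tax: $12039.87 × 0.0267 = $321.46
State withholding: $12039.87 × 0.07 = $842.79
Federal income tax: $12039.87 × 0.2316 = $2788.43
Medicare tax: $13494.36 × 0.0153 = $206.46
Total deductions = $1174.01 + $280.48 + $321.46 + $842.79 + $2788.43 + $206.46 = $5613.63
Net pay = $13494.36 − $5613.63 = $7880.73

$7880.73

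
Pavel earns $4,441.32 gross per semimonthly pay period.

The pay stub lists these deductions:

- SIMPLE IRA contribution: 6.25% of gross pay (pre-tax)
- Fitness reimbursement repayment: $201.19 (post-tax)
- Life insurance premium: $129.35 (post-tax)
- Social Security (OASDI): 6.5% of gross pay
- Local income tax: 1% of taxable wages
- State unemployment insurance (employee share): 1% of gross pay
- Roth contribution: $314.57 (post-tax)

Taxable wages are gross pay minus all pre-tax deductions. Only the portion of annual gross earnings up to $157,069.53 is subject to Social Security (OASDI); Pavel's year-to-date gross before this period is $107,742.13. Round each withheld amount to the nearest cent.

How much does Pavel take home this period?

$3,143.89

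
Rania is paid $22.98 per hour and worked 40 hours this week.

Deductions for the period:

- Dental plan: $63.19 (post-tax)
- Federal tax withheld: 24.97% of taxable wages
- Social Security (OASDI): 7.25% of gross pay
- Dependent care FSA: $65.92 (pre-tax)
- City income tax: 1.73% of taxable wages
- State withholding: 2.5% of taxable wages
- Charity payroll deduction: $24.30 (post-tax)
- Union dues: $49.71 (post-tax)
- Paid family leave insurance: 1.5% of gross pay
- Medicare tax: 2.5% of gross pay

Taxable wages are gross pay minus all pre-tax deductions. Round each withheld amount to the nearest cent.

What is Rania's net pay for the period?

$363.52

Gross pay: 40 × $22.98 = $919.20
Dependent care FSA: $65.92
Taxable wages = $919.20 − $65.92 = $853.28
Federal tax withheld: $853.28 × 0.2497 = $213.06
State withholding: $853.28 × 0.025 = $21.33
City income tax: $853.28 × 0.0173 = $14.76
Paid family leave insurance: $919.20 × 0.015 = $13.79
Medicare tax: $919.20 × 0.025 = $22.98
Social Security (OASDI): $919.20 × 0.0725 = $66.64
Dental plan: $63.19
Union dues: $49.71
Charity payroll deduction: $24.30
Total deductions = $65.92 + $213.06 + $21.33 + $14.76 + $13.79 + $22.98 + $66.64 + $63.19 + $49.71 + $24.30 = $555.68
Net pay = $919.20 − $555.68 = $363.52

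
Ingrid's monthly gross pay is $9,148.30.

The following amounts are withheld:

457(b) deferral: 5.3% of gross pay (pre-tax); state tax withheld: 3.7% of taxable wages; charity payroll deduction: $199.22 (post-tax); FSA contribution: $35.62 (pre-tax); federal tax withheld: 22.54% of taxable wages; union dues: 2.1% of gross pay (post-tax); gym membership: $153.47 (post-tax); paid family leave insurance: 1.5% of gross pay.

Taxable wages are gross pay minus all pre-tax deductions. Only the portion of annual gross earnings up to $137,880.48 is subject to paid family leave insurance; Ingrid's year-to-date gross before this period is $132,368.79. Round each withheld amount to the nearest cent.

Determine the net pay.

FSA contribution: $35.62
457(b) deferral: $9,148.30 × 0.053 = $484.86
Pre-tax total = $35.62 + $484.86 = $520.48
Taxable wages = $9,148.30 − $520.48 = $8,627.82
Federal tax withheld: $8,627.82 × 0.2254 = $1,944.71
State tax withheld: $8,627.82 × 0.037 = $319.23
Paid family leave insurance: only $137,880.48 − $132,368.79 = $5,511.69 of this check is subject → $5,511.69 × 0.015 = $82.68
Union dues: $9,148.30 × 0.021 = $192.11
Charity payroll deduction: $199.22
Gym membership: $153.47
Total deductions = $35.62 + $484.86 + $1,944.71 + $319.23 + $82.68 + $192.11 + $199.22 + $153.47 = $3,411.90
Net pay = $9,148.30 − $3,411.90 = $5,736.40

$5,736.40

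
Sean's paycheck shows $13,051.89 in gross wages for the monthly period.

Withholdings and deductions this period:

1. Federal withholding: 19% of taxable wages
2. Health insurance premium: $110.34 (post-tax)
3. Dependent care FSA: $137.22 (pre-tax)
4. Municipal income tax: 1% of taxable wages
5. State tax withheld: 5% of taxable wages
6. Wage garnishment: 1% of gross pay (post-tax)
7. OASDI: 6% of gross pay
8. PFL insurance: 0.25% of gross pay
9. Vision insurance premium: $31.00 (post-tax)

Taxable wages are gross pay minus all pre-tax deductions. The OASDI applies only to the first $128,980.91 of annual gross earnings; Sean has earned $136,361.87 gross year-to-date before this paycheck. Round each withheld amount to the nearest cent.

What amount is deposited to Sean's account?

Dependent care FSA: $137.22
Taxable wages = $13,051.89 − $137.22 = $12,914.67
Federal withholding: $12,914.67 × 0.19 = $2,453.79
Municipal income tax: $12,914.67 × 0.01 = $129.15
State tax withheld: $12,914.67 × 0.05 = $645.73
OASDI: annual cap $128,980.91 already reached (YTD $136,361.87), so $0.00
PFL insurance: $13,051.89 × 0.0025 = $32.63
Wage garnishment: $13,051.89 × 0.01 = $130.52
Health insurance premium: $110.34
Vision insurance premium: $31.00
Total deductions = $137.22 + $2,453.79 + $129.15 + $645.73 + $0.00 + $32.63 + $130.52 + $110.34 + $31.00 = $3,670.38
Net pay = $13,051.89 − $3,670.38 = $9,381.51

$9,381.51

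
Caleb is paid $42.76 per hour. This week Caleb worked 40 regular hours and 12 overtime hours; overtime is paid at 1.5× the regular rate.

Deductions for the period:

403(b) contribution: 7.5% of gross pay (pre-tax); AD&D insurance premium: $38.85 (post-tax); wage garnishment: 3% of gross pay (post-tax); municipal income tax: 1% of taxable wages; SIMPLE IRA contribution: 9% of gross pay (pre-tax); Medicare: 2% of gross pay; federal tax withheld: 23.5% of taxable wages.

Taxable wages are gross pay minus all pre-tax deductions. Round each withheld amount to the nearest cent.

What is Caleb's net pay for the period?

Regular pay: 40 × $42.76 = $1,710.40
Overtime pay: 12 × $42.76 × 1.5 = $769.68
Gross pay = $1,710.40 + $769.68 = $2,480.08
SIMPLE IRA contribution: $2,480.08 × 0.09 = $223.21
403(b) contribution: $2,480.08 × 0.075 = $186.01
Pre-tax total = $223.21 + $186.01 = $409.22
Taxable wages = $2,480.08 − $409.22 = $2,070.86
Federal tax withheld: $2,070.86 × 0.235 = $486.65
Municipal income tax: $2,070.86 × 0.01 = $20.71
Medicare: $2,480.08 × 0.02 = $49.60
AD&D insurance premium: $38.85
Wage garnishment: $2,480.08 × 0.03 = $74.40
Total deductions = $223.21 + $186.01 + $486.65 + $20.71 + $49.60 + $38.85 + $74.40 = $1,079.43
Net pay = $2,480.08 − $1,079.43 = $1,400.65

$1,400.65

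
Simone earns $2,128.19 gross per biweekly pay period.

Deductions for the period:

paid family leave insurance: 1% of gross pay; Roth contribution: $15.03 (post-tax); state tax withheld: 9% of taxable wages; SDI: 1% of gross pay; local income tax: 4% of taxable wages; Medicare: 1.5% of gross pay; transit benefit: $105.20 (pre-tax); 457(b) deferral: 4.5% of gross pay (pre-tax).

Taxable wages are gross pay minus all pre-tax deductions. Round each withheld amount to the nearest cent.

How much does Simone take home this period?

$1,587.17

457(b) deferral: $2,128.19 × 0.045 = $95.77
Transit benefit: $105.20
Pre-tax total = $95.77 + $105.20 = $200.97
Taxable wages = $2,128.19 − $200.97 = $1,927.22
Local income tax: $1,927.22 × 0.04 = $77.09
State tax withheld: $1,927.22 × 0.09 = $173.45
Medicare: $2,128.19 × 0.015 = $31.92
SDI: $2,128.19 × 0.01 = $21.28
Paid family leave insurance: $2,128.19 × 0.01 = $21.28
Roth contribution: $15.03
Total deductions = $95.77 + $105.20 + $77.09 + $173.45 + $31.92 + $21.28 + $21.28 + $15.03 = $541.02
Net pay = $2,128.19 − $541.02 = $1,587.17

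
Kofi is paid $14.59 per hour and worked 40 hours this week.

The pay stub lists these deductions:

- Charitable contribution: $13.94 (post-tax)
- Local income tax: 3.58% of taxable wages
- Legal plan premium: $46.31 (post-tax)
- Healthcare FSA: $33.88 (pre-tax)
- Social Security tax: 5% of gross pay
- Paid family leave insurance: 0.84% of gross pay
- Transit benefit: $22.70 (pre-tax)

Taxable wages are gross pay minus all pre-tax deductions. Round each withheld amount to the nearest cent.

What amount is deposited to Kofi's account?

Gross pay: 40 × $14.59 = $583.60
Transit benefit: $22.70
Healthcare FSA: $33.88
Pre-tax total = $22.70 + $33.88 = $56.58
Taxable wages = $583.60 − $56.58 = $527.02
Local income tax: $527.02 × 0.0358 = $18.87
Paid family leave insurance: $583.60 × 0.0084 = $4.90
Social Security tax: $583.60 × 0.05 = $29.18
Charitable contribution: $13.94
Legal plan premium: $46.31
Total deductions = $22.70 + $33.88 + $18.87 + $4.90 + $29.18 + $13.94 + $46.31 = $169.78
Net pay = $583.60 − $169.78 = $413.82

$413.82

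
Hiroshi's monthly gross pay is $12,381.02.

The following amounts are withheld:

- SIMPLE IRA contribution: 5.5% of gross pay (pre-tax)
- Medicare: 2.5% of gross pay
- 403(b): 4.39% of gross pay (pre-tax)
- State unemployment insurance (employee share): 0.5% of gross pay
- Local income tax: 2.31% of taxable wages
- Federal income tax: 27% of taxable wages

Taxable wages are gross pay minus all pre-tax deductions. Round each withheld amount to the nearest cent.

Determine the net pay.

$7,515.11

SIMPLE IRA contribution: $12,381.02 × 0.055 = $680.96
403(b): $12,381.02 × 0.0439 = $543.53
Pre-tax total = $680.96 + $543.53 = $1,224.49
Taxable wages = $12,381.02 − $1,224.49 = $11,156.53
Local income tax: $11,156.53 × 0.0231 = $257.72
Federal income tax: $11,156.53 × 0.27 = $3,012.26
State unemployment insurance (employee share): $12,381.02 × 0.005 = $61.91
Medicare: $12,381.02 × 0.025 = $309.53
Total deductions = $680.96 + $543.53 + $257.72 + $3,012.26 + $61.91 + $309.53 = $4,865.91
Net pay = $12,381.02 − $4,865.91 = $7,515.11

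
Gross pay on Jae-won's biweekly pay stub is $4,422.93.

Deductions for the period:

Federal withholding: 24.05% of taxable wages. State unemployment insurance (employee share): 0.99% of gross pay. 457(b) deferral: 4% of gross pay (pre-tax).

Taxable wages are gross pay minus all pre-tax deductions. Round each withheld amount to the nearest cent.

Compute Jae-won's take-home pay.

$3,181.05

457(b) deferral: $4,422.93 × 0.04 = $176.92
Taxable wages = $4,422.93 − $176.92 = $4,246.01
Federal withholding: $4,246.01 × 0.2405 = $1,021.17
State unemployment insurance (employee share): $4,422.93 × 0.0099 = $43.79
Total deductions = $176.92 + $1,021.17 + $43.79 = $1,241.88
Net pay = $4,422.93 − $1,241.88 = $3,181.05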